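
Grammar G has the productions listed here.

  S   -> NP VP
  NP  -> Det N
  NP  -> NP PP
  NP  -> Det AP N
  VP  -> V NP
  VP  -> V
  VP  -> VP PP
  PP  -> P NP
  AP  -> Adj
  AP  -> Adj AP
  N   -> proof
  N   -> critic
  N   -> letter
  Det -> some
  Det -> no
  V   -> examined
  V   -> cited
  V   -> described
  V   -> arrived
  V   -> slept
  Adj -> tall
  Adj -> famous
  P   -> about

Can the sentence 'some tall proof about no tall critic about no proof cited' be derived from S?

Grammatical

S
  NP
    NP
      Det: some
      AP
        Adj: tall
      N: proof
    PP
      P: about
      NP
        NP
          Det: no
          AP
            Adj: tall
          N: critic
        PP
          P: about
          NP
            Det: no
            N: proof
  VP
    V: cited
Every word is introduced by a lexical rule and the phrasal rules combine the resulting categories into a single S.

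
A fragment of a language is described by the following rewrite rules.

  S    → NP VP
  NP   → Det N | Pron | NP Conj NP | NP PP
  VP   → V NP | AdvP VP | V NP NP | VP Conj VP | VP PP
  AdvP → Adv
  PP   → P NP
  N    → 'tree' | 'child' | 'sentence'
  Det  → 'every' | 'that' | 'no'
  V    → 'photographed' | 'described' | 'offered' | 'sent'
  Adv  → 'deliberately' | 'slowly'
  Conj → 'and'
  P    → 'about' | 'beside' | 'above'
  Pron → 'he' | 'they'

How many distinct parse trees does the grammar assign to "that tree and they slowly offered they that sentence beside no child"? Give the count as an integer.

3

Two of the 3 distinct bracketings:
[S [NP [NP [Det that] [N tree]] [Conj and] [NP [Pron they]]] [VP [AdvP [Adv slowly]] [VP [V offered] [NP [Pron they]] [NP [NP [Det that] [N sentence]] [PP [P beside] [NP [Det no] [N child]]]]]]]
[S [NP [NP [Det that] [N tree]] [Conj and] [NP [Pron they]]] [VP [AdvP [Adv slowly]] [VP [VP [V offered] [NP [Pron they]] [NP [Det that] [N sentence]]] [PP [P beside] [NP [Det no] [N child]]]]]]
The difference turns on whether NP → NP PP is used at the relevant span, versus an alternative expansion of NP.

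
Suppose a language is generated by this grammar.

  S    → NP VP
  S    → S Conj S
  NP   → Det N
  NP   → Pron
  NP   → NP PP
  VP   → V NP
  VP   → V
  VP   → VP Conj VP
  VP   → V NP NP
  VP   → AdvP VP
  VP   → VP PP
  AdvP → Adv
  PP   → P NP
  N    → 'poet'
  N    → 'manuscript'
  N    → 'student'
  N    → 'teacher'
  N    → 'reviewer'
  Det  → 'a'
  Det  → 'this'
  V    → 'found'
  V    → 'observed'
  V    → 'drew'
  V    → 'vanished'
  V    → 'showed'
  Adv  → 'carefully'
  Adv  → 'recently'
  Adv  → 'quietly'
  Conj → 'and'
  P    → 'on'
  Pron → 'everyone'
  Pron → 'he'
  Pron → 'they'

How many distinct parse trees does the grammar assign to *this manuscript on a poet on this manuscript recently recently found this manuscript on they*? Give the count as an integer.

Two of the 8 distinct bracketings:
[S [NP [NP [Det this] [N manuscript]] [PP [P on] [NP [NP [Det a] [N poet]] [PP [P on] [NP [Det this] [N manuscript]]]]]] [VP [AdvP [Adv recently]] [VP [AdvP [Adv recently]] [VP [V found] [NP [NP [Det this] [N manuscript]] [PP [P on] [NP [Pron they]]]]]]]]
[S [NP [NP [Det this] [N manuscript]] [PP [P on] [NP [NP [Det a] [N poet]] [PP [P on] [NP [Det this] [N manuscript]]]]]] [VP [AdvP [Adv recently]] [VP [AdvP [Adv recently]] [VP [VP [V found] [NP [Det this] [N manuscript]]] [PP [P on] [NP [Pron they]]]]]]]
The difference turns on whether VP → VP PP is used at the relevant span, versus an alternative expansion of VP.

8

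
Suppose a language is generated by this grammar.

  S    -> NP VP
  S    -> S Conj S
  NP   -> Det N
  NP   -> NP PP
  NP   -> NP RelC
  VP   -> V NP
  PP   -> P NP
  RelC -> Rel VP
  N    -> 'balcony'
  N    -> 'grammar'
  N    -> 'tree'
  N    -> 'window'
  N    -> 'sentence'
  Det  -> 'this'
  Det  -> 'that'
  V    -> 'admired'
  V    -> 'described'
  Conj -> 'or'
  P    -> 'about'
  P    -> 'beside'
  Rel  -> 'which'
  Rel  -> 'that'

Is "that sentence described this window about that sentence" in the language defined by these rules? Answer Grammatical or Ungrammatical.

Grammatical

[S [NP [Det that] [N sentence]] [VP [V described] [NP [NP [Det this] [N window]] [PP [P about] [NP [Det that] [N sentence]]]]]]
Each bracket corresponds to one application of a listed rule, so the string is derivable from S.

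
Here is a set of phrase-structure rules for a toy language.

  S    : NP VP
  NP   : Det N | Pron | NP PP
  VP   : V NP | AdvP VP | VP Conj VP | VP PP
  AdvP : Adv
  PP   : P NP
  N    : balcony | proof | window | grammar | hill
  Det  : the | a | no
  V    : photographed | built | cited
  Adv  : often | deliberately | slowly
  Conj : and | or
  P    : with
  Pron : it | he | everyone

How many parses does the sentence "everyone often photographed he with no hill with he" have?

9

Two of the 9 distinct bracketings:
[S [NP [Pron everyone]] [VP [AdvP [Adv often]] [VP [V photographed] [NP [NP [Pron he]] [PP [P with] [NP [NP [Det no] [N hill]] [PP [P with] [NP [Pron he]]]]]]]]]
[S [NP [Pron everyone]] [VP [AdvP [Adv often]] [VP [V photographed] [NP [NP [NP [Pron he]] [PP [P with] [NP [Det no] [N hill]]]] [PP [P with] [NP [Pron he]]]]]]]
The trees differ in how a recursive rule is bracketed over the same span.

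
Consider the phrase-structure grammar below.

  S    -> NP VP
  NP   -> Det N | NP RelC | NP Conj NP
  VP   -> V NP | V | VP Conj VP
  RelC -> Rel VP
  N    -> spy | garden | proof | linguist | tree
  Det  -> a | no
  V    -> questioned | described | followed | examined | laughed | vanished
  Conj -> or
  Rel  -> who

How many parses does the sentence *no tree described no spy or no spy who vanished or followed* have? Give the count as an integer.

4

Two of the 4 distinct bracketings:
[S [NP [Det no] [N tree]] [VP [V described] [NP [NP [NP [Det no] [N spy]] [Conj or] [NP [Det no] [N spy]]] [RelC [Rel who] [VP [VP [V vanished]] [Conj or] [VP [V followed]]]]]]]
[S [NP [Det no] [N tree]] [VP [V described] [NP [NP [Det no] [N spy]] [Conj or] [NP [NP [Det no] [N spy]] [RelC [Rel who] [VP [VP [V vanished]] [Conj or] [VP [V followed]]]]]]]]
The trees differ in how a recursive rule is bracketed over the same span.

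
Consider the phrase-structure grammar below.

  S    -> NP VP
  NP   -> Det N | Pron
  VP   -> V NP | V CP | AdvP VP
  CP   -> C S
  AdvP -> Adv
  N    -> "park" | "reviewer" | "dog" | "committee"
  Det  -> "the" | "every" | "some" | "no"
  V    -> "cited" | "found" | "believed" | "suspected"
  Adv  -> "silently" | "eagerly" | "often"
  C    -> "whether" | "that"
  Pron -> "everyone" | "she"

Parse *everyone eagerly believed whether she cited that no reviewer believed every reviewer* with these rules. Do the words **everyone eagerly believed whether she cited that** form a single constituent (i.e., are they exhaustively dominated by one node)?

No

[S [NP [Pron everyone]] [VP [AdvP [Adv eagerly]] [VP [V believed] [CP [C whether] [S [NP [Pron she]] [VP [V cited] [CP [C that] [S [NP [Det no] [N reviewer]] [VP [V believed] [NP [Det every] [N reviewer]]]]]]]]]]]
The smallest constituent containing 'everyone eagerly believed whether she cited that' is the S spanning 'everyone eagerly believed whether she cited that no reviewer believed every reviewer'; no single node in the tree dominates exactly the given words.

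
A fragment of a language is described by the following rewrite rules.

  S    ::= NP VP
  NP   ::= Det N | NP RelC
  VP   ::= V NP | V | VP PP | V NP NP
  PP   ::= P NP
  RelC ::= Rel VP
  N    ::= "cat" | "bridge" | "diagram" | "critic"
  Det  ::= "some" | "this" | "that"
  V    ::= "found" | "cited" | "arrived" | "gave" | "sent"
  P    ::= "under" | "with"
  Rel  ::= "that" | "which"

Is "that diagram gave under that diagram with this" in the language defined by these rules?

Ungrammatical

For S → NP VP, the only prefix that parses as NP is 'that diagram', but the remainder 'gave under that diagram with this' is not a VP under these rules.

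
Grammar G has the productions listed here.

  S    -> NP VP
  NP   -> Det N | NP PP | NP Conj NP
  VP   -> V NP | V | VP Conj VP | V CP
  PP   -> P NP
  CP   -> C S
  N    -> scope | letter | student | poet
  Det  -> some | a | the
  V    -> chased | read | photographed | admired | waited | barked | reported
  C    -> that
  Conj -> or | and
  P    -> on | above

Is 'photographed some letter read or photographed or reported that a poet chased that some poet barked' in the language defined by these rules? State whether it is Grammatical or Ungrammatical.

Ungrammatical

For S → NP VP, no prefix of the string parses as an NP.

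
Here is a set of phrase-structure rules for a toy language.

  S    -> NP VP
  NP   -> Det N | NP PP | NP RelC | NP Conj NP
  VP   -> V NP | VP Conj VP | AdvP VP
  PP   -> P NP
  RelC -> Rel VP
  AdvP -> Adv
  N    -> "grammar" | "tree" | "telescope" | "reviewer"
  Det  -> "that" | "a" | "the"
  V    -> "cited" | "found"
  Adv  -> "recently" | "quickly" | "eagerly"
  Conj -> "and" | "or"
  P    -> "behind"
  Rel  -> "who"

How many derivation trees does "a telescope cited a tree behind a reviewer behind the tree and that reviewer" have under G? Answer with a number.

Two of the 5 distinct bracketings:
[S [NP [Det a] [N telescope]] [VP [V cited] [NP [NP [Det a] [N tree]] [PP [P behind] [NP [NP [Det a] [N reviewer]] [PP [P behind] [NP [NP [Det the] [N tree]] [Conj and] [NP [Det that] [N reviewer]]]]]]]]]
[S [NP [Det a] [N telescope]] [VP [V cited] [NP [NP [Det a] [N tree]] [PP [P behind] [NP [NP [NP [Det a] [N reviewer]] [PP [P behind] [NP [Det the] [N tree]]]] [Conj and] [NP [Det that] [N reviewer]]]]]]]
The trees differ in how a recursive rule is bracketed over the same span.

5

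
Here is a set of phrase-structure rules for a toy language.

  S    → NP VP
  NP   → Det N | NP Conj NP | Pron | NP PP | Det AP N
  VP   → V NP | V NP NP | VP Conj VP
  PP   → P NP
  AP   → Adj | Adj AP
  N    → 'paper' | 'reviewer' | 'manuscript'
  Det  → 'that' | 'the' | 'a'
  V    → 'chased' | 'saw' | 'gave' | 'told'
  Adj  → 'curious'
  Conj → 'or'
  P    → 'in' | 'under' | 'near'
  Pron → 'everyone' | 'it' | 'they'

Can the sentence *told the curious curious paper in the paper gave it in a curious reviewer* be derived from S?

For S → NP VP, no prefix of the string parses as an NP.

Ungrammatical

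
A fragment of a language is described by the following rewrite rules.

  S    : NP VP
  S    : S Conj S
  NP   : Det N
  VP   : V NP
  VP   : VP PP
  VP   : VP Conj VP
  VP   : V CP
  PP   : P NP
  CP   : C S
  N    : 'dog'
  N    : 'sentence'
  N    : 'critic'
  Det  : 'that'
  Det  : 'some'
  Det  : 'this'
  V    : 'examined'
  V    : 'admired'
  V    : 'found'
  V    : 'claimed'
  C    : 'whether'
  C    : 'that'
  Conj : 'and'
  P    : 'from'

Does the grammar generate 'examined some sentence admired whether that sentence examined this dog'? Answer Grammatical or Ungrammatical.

For S → NP VP, no prefix of the string parses as an NP. The alternative S rule S → S Conj S likewise has no satisfying split.

Ungrammatical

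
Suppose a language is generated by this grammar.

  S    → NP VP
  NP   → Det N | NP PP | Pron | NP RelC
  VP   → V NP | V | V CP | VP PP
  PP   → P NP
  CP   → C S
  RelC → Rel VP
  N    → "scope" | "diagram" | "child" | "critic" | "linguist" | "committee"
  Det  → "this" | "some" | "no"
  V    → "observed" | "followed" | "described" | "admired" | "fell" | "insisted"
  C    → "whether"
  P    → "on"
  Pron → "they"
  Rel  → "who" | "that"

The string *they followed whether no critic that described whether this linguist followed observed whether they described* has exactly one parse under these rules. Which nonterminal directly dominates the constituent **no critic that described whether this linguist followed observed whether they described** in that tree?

CP

S
  NP
    Pron: they
  VP
    V: followed
    CP
      C: whether
      S
        NP
          NP
            Det: no
            N: critic
          RelC
            Rel: that
            VP
              V: described
              CP
                C: whether
                S
                  NP
                    Det: this
                    N: linguist
                  VP
                    V: followed
        VP
          V: observed
          CP
            C: whether
            S
              NP
                Pron: they
              VP
                V: described
The span 'no critic that described whether this linguist followed observed whether they described' is the S node built by S → NP VP.
Its mother is the CP built by CP → C S.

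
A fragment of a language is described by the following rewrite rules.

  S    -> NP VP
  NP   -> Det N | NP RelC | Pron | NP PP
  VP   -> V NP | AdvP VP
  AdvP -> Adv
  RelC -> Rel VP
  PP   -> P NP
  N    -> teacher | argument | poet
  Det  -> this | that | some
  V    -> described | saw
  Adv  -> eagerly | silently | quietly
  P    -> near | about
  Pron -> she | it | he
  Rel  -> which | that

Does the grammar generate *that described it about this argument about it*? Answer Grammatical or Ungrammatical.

For S → NP VP, no prefix of the string parses as an NP.

Ungrammatical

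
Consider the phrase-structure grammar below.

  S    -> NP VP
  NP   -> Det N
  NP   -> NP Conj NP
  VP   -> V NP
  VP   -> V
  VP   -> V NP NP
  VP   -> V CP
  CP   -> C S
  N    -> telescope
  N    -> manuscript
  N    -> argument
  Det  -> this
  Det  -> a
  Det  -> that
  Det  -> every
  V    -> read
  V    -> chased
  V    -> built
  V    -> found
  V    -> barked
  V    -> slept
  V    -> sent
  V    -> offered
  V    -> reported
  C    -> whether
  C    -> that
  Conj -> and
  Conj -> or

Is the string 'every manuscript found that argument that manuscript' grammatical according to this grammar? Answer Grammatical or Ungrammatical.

Grammatical

[S [NP [Det every] [N manuscript]] [VP [V found] [NP [Det that] [N argument]] [NP [Det that] [N manuscript]]]]
Every word is introduced by a lexical rule and the phrasal rules combine the resulting categories into a single S.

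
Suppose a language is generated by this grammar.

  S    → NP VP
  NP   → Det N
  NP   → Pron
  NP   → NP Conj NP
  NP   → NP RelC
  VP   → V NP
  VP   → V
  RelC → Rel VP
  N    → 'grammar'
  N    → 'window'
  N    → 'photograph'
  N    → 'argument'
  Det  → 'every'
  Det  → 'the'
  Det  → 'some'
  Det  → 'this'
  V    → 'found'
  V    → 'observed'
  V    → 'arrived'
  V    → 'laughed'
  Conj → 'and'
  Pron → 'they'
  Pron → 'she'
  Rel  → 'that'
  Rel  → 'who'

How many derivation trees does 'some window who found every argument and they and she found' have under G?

Two of the 5 distinct bracketings:
[S [NP [NP [NP [Det some] [N window]] [RelC [Rel who] [VP [V found] [NP [Det every] [N argument]]]]] [Conj and] [NP [NP [Pron they]] [Conj and] [NP [Pron she]]]] [VP [V found]]]
[S [NP [NP [NP [NP [Det some] [N window]] [RelC [Rel who] [VP [V found] [NP [Det every] [N argument]]]]] [Conj and] [NP [Pron they]]] [Conj and] [NP [Pron she]]] [VP [V found]]]
The trees differ in how a recursive rule is bracketed over the same span.

5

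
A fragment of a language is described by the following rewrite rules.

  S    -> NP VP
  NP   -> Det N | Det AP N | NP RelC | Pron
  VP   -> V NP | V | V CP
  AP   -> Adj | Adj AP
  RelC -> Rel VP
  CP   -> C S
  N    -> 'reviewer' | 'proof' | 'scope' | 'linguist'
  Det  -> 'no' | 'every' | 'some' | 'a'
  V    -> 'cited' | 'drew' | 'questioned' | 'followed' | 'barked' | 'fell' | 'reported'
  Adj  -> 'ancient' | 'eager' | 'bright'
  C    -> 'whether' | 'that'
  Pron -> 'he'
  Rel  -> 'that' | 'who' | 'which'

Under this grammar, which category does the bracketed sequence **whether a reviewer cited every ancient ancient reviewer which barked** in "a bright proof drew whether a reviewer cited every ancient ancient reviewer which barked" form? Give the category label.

CP

S
  NP
    Det: a
    AP
      Adj: bright
    N: proof
  VP
    V: drew
    CP
      C: whether
      S
        NP
          Det: a
          N: reviewer
        VP
          V: cited
          NP
            NP
              Det: every
              AP
                Adj: ancient
                AP
                  Adj: ancient
              N: reviewer
            RelC
              Rel: which
              VP
                V: barked
The span 'whether a reviewer cited every ancient ancient reviewer which barked' is the CP node built by CP → C S.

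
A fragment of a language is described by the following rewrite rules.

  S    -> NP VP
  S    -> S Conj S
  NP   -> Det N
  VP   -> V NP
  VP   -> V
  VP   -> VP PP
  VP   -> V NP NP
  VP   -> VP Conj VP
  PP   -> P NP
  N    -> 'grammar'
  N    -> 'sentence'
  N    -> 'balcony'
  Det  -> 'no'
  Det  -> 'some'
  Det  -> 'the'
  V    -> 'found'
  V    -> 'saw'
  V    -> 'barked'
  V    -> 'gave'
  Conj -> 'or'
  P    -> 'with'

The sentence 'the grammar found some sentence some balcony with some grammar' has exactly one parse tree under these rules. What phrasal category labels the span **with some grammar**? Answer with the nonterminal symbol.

S
  NP
    Det: the
    N: grammar
  VP
    VP
      V: found
      NP
        Det: some
        N: sentence
      NP
        Det: some
        N: balcony
    PP
      P: with
      NP
        Det: some
        N: grammar
The span 'with some grammar' is the PP node built by PP → P NP.

PP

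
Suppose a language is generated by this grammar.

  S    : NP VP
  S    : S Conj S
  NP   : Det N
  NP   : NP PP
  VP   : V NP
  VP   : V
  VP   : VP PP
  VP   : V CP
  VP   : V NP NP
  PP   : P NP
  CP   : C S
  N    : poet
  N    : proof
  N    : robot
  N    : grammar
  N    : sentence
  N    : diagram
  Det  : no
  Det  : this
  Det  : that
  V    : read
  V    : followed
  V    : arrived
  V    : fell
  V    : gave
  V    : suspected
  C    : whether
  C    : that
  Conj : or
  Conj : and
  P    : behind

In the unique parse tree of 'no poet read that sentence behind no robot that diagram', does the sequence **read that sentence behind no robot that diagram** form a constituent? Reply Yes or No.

Yes

[S [NP [Det no] [N poet]] [VP [V read] [NP [NP [Det that] [N sentence]] [PP [P behind] [NP [Det no] [N robot]]]] [NP [Det that] [N diagram]]]]
The words 'read that sentence behind no robot that diagram' are exhaustively dominated by a single VP node (built by VP → V NP NP), so they form a constituent.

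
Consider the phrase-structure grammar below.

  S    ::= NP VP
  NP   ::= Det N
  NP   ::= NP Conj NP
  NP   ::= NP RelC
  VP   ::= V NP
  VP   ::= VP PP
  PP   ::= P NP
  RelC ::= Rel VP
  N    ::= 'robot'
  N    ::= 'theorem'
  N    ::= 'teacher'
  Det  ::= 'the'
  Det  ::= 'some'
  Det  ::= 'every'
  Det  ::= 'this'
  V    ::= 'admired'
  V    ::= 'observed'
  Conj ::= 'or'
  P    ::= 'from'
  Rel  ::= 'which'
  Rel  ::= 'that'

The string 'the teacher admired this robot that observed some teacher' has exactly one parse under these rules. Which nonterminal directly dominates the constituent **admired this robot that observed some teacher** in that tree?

S

[S [NP [Det the] [N teacher]] [VP [V admired] [NP [NP [Det this] [N robot]] [RelC [Rel that] [VP [V observed] [NP [Det some] [N teacher]]]]]]]
The span 'admired this robot that observed some teacher' is the VP node built by VP → V NP.
Its mother is the S built by S → NP VP.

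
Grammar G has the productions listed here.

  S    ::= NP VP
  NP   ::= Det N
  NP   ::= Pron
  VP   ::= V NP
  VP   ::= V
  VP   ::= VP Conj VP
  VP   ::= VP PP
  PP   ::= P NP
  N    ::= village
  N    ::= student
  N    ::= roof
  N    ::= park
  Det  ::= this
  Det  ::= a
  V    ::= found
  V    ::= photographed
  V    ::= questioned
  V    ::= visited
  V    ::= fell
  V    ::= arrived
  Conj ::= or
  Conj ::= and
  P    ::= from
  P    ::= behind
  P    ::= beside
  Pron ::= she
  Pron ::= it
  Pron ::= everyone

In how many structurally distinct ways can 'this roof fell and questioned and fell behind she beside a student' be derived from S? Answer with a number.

Two of the 9 distinct bracketings:
[S [NP [Det this] [N roof]] [VP [VP [V fell]] [Conj and] [VP [VP [V questioned]] [Conj and] [VP [VP [VP [V fell]] [PP [P behind] [NP [Pron she]]]] [PP [P beside] [NP [Det a] [N student]]]]]]]
[S [NP [Det this] [N roof]] [VP [VP [V fell]] [Conj and] [VP [VP [VP [V questioned]] [Conj and] [VP [VP [V fell]] [PP [P behind] [NP [Pron she]]]]] [PP [P beside] [NP [Det a] [N student]]]]]]
The trees differ in how a recursive rule is bracketed over the same span.

9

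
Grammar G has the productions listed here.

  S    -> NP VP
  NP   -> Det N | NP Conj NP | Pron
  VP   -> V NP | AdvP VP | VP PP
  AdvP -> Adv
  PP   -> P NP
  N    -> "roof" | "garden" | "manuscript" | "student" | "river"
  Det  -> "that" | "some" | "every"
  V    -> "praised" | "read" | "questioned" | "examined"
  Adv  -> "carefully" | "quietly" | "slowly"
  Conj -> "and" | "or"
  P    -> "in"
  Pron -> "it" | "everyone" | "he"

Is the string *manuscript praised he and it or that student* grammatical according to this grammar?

Ungrammatical

For S → NP VP, no prefix of the string parses as an NP.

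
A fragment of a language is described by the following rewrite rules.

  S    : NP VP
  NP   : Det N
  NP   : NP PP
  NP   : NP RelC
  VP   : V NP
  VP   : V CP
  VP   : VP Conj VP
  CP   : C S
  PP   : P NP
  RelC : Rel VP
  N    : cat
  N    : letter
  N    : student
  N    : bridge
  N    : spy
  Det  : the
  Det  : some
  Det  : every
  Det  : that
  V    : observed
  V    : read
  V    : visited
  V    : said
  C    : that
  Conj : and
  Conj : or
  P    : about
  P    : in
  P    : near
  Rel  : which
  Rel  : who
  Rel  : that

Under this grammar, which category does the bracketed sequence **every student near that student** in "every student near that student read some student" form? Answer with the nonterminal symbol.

S
  NP
    NP
      Det: every
      N: student
    PP
      P: near
      NP
        Det: that
        N: student
  VP
    V: read
    NP
      Det: some
      N: student
The span 'every student near that student' is the NP node built by NP → NP PP.

NP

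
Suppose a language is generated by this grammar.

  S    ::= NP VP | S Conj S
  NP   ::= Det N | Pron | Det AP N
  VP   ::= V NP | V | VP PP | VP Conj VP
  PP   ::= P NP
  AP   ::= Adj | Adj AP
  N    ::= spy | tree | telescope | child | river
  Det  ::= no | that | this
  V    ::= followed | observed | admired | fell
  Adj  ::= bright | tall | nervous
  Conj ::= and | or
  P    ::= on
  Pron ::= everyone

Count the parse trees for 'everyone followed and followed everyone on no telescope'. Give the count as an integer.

The two bracketings:
[S [NP [Pron everyone]] [VP [VP [VP [V followed]] [Conj and] [VP [V followed] [NP [Pron everyone]]]] [PP [P on] [NP [Det no] [N telescope]]]]]
[S [NP [Pron everyone]] [VP [VP [V followed]] [Conj and] [VP [VP [V followed] [NP [Pron everyone]]] [PP [P on] [NP [Det no] [N telescope]]]]]]
The trees differ in how a recursive rule is bracketed over the same span.

2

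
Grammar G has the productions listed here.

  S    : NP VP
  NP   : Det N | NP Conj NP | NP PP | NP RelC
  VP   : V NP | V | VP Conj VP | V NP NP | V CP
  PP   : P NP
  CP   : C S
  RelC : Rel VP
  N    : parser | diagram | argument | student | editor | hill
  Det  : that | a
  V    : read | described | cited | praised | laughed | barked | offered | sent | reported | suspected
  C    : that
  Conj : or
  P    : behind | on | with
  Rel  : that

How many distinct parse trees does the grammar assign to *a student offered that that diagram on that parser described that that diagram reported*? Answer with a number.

1

[S [NP [Det a] [N student]] [VP [V offered] [CP [C that] [S [NP [NP [Det that] [N diagram]] [PP [P on] [NP [Det that] [N parser]]]] [VP [V described] [CP [C that] [S [NP [Det that] [N diagram]] [VP [V reported]]]]]]]]]
No rule offers an alternative attachment or grouping for any span, so this is the only derivation.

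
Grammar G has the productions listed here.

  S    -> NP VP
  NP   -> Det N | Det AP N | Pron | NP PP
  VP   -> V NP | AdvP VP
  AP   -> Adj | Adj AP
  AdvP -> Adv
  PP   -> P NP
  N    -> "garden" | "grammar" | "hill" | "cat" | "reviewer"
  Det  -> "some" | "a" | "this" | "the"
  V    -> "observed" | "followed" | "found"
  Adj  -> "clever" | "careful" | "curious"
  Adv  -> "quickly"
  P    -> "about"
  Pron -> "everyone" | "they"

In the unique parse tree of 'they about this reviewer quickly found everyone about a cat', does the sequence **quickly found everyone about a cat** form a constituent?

[S [NP [NP [Pron they]] [PP [P about] [NP [Det this] [N reviewer]]]] [VP [AdvP [Adv quickly]] [VP [V found] [NP [NP [Pron everyone]] [PP [P about] [NP [Det a] [N cat]]]]]]]
The words 'quickly found everyone about a cat' are exhaustively dominated by a single VP node (built by VP → AdvP VP), so they form a constituent.

Yes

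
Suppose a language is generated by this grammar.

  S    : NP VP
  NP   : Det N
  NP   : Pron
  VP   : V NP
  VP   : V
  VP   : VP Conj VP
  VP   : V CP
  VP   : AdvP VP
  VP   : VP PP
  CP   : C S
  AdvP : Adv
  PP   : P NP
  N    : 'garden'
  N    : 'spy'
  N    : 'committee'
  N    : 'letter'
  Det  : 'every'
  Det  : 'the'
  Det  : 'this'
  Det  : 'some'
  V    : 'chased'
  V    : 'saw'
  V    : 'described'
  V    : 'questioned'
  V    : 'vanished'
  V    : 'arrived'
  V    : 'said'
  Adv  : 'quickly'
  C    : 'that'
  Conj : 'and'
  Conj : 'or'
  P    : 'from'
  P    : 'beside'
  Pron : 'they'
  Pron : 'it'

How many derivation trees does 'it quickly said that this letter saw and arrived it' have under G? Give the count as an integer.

3

Two of the 3 distinct bracketings:
[S [NP [Pron it]] [VP [VP [AdvP [Adv quickly]] [VP [V said] [CP [C that] [S [NP [Det this] [N letter]] [VP [V saw]]]]]] [Conj and] [VP [V arrived] [NP [Pron it]]]]]
[S [NP [Pron it]] [VP [AdvP [Adv quickly]] [VP [VP [V said] [CP [C that] [S [NP [Det this] [N letter]] [VP [V saw]]]]] [Conj and] [VP [V arrived] [NP [Pron it]]]]]]
The trees differ in how a recursive rule is bracketed over the same span.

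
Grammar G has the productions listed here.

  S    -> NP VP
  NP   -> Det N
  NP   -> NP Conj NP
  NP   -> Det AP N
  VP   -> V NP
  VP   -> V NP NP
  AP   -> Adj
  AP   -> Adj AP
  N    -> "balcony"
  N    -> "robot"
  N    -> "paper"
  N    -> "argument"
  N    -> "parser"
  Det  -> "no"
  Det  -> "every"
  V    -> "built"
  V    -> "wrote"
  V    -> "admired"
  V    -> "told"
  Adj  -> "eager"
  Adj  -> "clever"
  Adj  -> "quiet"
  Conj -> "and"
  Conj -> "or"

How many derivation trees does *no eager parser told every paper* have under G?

[S [NP [Det no] [AP [Adj eager]] [N parser]] [VP [V told] [NP [Det every] [N paper]]]]
No rule offers an alternative attachment or grouping for any span, so this is the only derivation.

1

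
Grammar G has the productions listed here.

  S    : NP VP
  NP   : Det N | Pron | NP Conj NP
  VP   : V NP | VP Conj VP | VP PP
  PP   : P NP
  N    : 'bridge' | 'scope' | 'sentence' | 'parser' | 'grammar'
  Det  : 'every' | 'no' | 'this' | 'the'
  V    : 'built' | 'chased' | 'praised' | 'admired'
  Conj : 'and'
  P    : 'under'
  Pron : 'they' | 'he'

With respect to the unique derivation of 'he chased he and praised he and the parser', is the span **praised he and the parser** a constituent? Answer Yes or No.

Yes

[S [NP [Pron he]] [VP [VP [V chased] [NP [Pron he]]] [Conj and] [VP [V praised] [NP [NP [Pron he]] [Conj and] [NP [Det the] [N parser]]]]]]
The words 'praised he and the parser' are exhaustively dominated by a single VP node (built by VP → V NP), so they form a constituent.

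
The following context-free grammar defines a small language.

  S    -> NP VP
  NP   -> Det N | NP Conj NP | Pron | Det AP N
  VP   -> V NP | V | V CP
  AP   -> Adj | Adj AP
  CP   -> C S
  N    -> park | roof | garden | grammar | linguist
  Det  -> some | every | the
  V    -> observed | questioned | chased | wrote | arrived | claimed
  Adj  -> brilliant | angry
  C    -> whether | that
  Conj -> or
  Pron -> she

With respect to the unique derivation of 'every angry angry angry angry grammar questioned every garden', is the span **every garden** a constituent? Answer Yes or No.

Yes

[S [NP [Det every] [AP [Adj angry] [AP [Adj angry] [AP [Adj angry] [AP [Adj angry]]]]] [N grammar]] [VP [V questioned] [NP [Det every] [N garden]]]]
The words 'every garden' are exhaustively dominated by a single NP node (built by NP → Det N), so they form a constituent.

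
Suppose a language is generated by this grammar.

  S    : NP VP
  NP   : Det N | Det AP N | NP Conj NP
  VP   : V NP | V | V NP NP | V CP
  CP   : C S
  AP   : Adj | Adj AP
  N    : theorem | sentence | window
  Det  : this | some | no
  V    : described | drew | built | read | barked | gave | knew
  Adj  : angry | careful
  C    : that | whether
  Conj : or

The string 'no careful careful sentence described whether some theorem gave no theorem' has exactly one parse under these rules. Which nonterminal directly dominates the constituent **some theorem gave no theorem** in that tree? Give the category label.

CP

S
  NP
    Det: no
    AP
      Adj: careful
      AP
        Adj: careful
    N: sentence
  VP
    V: described
    CP
      C: whether
      S
        NP
          Det: some
          N: theorem
        VP
          V: gave
          NP
            Det: no
            N: theorem
The span 'some theorem gave no theorem' is the S node built by S → NP VP.
Its mother is the CP built by CP → C S.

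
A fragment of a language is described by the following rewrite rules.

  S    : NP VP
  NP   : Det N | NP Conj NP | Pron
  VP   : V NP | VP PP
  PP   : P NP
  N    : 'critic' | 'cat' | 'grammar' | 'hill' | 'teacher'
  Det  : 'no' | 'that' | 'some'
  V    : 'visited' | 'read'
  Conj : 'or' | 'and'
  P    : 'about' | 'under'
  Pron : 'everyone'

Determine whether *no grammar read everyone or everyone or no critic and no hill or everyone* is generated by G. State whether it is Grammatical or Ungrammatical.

Grammatical

S
  NP
    Det: no
    N: grammar
  VP
    V: read
    NP
      NP
        Pron: everyone
      Conj: or
      NP
        NP
          Pron: everyone
        Conj: or
        NP
          NP
            Det: no
            N: critic
          Conj: and
          NP
            NP
              Det: no
              N: hill
            Conj: or
            NP
              Pron: everyone
The bracketing above is licensed at every node by one of the given productions, with S at the root.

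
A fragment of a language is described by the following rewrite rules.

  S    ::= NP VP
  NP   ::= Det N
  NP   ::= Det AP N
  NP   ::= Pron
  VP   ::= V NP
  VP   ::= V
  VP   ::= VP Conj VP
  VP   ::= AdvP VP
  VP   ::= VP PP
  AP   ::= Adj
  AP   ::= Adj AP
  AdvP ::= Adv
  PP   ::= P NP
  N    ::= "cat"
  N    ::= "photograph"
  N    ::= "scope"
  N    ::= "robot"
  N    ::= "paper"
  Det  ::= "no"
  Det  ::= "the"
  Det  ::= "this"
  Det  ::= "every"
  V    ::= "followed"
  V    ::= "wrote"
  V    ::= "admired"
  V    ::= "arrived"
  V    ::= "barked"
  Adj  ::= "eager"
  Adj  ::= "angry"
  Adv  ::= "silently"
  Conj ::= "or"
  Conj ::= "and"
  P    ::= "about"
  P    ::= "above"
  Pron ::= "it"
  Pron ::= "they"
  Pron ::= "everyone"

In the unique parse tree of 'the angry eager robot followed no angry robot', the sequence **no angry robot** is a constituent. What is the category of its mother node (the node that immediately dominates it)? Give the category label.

VP

[S [NP [Det the] [AP [Adj angry] [AP [Adj eager]]] [N robot]] [VP [V followed] [NP [Det no] [AP [Adj angry]] [N robot]]]]
The span 'no angry robot' is the NP node built by NP → Det AP N.
Its mother is the VP built by VP → V NP.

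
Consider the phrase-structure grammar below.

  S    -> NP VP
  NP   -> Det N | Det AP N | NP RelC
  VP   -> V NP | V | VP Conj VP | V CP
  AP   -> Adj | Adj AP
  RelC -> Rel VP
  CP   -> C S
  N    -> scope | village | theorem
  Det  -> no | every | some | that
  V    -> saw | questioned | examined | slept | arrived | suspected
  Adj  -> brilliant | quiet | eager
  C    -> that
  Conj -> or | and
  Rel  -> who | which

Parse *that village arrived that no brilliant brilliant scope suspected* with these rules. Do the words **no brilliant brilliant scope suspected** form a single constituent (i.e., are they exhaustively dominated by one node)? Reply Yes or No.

Yes

[S [NP [Det that] [N village]] [VP [V arrived] [CP [C that] [S [NP [Det no] [AP [Adj brilliant] [AP [Adj brilliant]]] [N scope]] [VP [V suspected]]]]]]
The words 'no brilliant brilliant scope suspected' are exhaustively dominated by a single S node (built by S → NP VP), so they form a constituent.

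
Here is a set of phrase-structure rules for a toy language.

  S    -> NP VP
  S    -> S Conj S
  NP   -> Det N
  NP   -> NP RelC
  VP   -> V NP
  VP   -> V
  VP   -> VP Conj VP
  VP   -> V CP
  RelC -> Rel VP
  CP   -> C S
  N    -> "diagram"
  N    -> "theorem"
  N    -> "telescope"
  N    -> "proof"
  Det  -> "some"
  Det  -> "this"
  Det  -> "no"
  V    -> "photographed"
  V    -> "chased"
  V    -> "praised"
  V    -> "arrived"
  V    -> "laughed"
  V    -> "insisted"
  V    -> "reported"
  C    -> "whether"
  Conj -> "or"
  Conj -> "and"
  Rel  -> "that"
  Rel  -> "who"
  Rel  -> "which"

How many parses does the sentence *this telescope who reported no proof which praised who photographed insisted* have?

3

Two of the 3 distinct bracketings:
[S [NP [NP [Det this] [N telescope]] [RelC [Rel who] [VP [V reported] [NP [NP [NP [Det no] [N proof]] [RelC [Rel which] [VP [V praised]]]] [RelC [Rel who] [VP [V photographed]]]]]]] [VP [V insisted]]]
[S [NP [NP [NP [Det this] [N telescope]] [RelC [Rel who] [VP [V reported] [NP [NP [Det no] [N proof]] [RelC [Rel which] [VP [V praised]]]]]]] [RelC [Rel who] [VP [V photographed]]]] [VP [V insisted]]]
The trees differ in how a recursive rule is bracketed over the same span.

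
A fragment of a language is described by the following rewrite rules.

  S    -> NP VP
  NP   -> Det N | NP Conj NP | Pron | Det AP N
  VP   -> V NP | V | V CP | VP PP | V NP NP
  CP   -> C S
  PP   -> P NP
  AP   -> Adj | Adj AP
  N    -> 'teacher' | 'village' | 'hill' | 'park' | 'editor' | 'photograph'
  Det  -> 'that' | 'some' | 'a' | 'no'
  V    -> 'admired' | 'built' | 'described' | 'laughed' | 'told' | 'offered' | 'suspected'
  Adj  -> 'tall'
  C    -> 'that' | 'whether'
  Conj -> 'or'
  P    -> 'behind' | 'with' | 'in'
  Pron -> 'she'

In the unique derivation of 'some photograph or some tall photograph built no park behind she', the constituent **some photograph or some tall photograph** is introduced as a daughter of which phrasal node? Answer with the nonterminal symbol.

S

S
  NP
    NP
      Det: some
      N: photograph
    Conj: or
    NP
      Det: some
      AP
        Adj: tall
      N: photograph
  VP
    VP
      V: built
      NP
        Det: no
        N: park
    PP
      P: behind
      NP
        Pron: she
The span 'some photograph or some tall photograph' is the NP node built by NP → NP Conj NP.
Its mother is the S built by S → NP VP.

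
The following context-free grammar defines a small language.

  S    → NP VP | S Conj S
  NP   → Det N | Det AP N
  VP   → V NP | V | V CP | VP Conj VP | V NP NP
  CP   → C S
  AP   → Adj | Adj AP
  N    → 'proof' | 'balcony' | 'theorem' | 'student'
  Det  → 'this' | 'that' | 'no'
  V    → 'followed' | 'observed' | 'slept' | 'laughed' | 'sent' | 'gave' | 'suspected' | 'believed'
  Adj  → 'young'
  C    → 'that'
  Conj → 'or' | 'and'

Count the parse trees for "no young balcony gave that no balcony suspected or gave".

The two bracketings:
[S [NP [Det no] [AP [Adj young]] [N balcony]] [VP [V gave] [CP [C that] [S [NP [Det no] [N balcony]] [VP [VP [V suspected]] [Conj or] [VP [V gave]]]]]]]
[S [NP [Det no] [AP [Adj young]] [N balcony]] [VP [VP [V gave] [CP [C that] [S [NP [Det no] [N balcony]] [VP [V suspected]]]]] [Conj or] [VP [V gave]]]]
The trees differ in how a recursive rule is bracketed over the same span.

2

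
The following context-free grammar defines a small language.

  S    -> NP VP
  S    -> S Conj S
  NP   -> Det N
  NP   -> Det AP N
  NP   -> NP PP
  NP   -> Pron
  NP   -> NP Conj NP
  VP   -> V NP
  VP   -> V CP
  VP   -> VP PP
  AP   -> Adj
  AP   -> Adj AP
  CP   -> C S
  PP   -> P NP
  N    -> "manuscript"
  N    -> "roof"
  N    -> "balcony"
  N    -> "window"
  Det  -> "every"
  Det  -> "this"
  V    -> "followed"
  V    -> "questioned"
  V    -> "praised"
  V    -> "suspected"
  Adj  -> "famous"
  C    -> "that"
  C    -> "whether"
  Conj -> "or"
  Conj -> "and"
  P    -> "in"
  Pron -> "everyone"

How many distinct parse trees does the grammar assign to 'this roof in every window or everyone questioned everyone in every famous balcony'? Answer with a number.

Two of the 4 distinct bracketings:
[S [NP [NP [Det this] [N roof]] [PP [P in] [NP [NP [Det every] [N window]] [Conj or] [NP [Pron everyone]]]]] [VP [V questioned] [NP [NP [Pron everyone]] [PP [P in] [NP [Det every] [AP [Adj famous]] [N balcony]]]]]]
[S [NP [NP [Det this] [N roof]] [PP [P in] [NP [NP [Det every] [N window]] [Conj or] [NP [Pron everyone]]]]] [VP [VP [V questioned] [NP [Pron everyone]]] [PP [P in] [NP [Det every] [AP [Adj famous]] [N balcony]]]]]
The difference turns on whether VP → VP PP is used at the relevant span, versus an alternative expansion of VP.

4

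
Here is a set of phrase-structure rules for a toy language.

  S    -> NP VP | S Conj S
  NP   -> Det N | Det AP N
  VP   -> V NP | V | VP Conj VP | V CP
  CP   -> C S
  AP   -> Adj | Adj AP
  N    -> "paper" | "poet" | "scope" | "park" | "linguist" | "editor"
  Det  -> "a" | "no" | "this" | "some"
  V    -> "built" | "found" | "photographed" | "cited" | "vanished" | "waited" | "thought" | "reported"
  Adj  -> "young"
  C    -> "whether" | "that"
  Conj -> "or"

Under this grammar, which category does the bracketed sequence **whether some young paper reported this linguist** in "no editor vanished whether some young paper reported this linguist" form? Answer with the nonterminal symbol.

CP

S
  NP
    Det: no
    N: editor
  VP
    V: vanished
    CP
      C: whether
      S
        NP
          Det: some
          AP
            Adj: young
          N: paper
        VP
          V: reported
          NP
            Det: this
            N: linguist
The span 'whether some young paper reported this linguist' is the CP node built by CP → C S.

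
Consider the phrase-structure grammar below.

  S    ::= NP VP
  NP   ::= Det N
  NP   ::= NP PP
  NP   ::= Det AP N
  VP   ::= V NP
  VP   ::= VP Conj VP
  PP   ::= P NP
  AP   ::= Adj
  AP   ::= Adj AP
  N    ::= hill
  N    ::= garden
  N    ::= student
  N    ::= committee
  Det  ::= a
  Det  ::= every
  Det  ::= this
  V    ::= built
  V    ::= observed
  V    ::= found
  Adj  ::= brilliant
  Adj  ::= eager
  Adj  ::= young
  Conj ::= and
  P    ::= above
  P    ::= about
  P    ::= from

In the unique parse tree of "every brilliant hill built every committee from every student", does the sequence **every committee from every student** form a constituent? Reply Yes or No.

[S [NP [Det every] [AP [Adj brilliant]] [N hill]] [VP [V built] [NP [NP [Det every] [N committee]] [PP [P from] [NP [Det every] [N student]]]]]]
The words 'every committee from every student' are exhaustively dominated by a single NP node (built by NP → NP PP), so they form a constituent.

Yes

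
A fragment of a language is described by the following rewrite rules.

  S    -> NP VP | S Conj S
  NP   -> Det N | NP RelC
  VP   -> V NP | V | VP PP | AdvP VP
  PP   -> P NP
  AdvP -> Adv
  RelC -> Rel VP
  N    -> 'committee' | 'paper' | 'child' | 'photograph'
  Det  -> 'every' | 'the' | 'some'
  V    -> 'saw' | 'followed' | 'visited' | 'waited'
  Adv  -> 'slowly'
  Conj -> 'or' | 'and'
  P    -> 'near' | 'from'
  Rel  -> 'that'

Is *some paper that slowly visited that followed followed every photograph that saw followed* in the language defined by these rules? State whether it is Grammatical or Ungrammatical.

For S → NP VP, every NP-prefix leaves a non-VP remainder: after 'some paper' the remainder is not a VP; after 'some paper that slowly visited' the remainder is not a VP; after 'some paper that slowly visited that followed' the remainder is not a VP. The alternative S rule S → S Conj S likewise has no satisfying split.

Ungrammatical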